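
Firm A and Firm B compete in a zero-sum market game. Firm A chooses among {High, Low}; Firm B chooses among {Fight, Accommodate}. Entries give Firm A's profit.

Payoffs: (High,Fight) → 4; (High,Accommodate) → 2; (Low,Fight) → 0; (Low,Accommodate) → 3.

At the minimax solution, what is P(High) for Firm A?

Row minima: High → 2, Low → 0; maximin = 2.
Column maxima: Fight → 4, Accommodate → 3; minimax = 3.
2 ≠ 3, so there is no saddle point; optimal play is mixed.
Let Firm A play High with probability p. Expected payoff against Fight: 4p + 0(1−p) = 4p; against Accommodate: 2p + 3(1−p) = −p + 3.
Setting these equal: 4p = −p + 3 ⇒ 5p = 3 ⇒ p = 3/5, and the value is (4)·(3/5) = 12/5.
For Firm B: with q = P(Fight), equating High's and Low's payoffs gives 2q + 2 = −3q + 3 ⇒ q = 1/5.

3/5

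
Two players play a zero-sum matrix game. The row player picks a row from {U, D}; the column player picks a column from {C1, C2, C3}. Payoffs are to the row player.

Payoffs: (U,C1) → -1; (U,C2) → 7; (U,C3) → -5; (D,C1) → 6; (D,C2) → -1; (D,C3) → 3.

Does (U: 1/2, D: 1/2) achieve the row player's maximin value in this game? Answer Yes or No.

Against C1 this mix gives (1/2)·(-1) + (1/2)·6 = 5/2.
Against C2 this mix gives (1/2)·7 + (1/2)·(-1) = 3.
Against C3 this mix gives (1/2)·(-5) + (1/2)·3 = -1.
The column player will play C3, holding the row player to -1. Shifting weight toward the row that does better against C3 would raise this floor (the equalizing mix achieves 1 against both C3 and C2), so the proposed strategy is not optimal.

No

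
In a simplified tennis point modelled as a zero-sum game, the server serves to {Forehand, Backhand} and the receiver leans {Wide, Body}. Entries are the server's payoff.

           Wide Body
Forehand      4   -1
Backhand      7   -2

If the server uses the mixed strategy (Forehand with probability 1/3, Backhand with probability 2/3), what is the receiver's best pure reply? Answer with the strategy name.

If the receiver plays Wide, the server's expected payoff is (1/3)·4 + (2/3)·7 = 6.
If the receiver plays Body, the server's expected payoff is (1/3)·(-1) + (2/3)·(-2) = -5/3.
The receiver minimizes the server's payoff; the smallest is -5/3, so the best response is Body.

Body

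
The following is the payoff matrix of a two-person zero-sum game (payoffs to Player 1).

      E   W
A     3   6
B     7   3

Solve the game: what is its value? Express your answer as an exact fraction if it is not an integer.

Row minima: A → 3, B → 3; maximin = 3.
Column maxima: E → 7, W → 6; minimax = 6.
3 ≠ 6, so there is no saddle point; optimal play is mixed.
Let Player 1 play A with probability p. Expected payoff against E: 3p + 7(1−p) = −4p + 7; against W: 6p + 3(1−p) = 3p + 3.
Setting these equal: −4p + 7 = 3p + 3 ⇒ −7p = -4 ⇒ p = 4/7, and the value is (-4)·(4/7) + 7 = 33/7.
For Player 2: with q = P(E), equating A's and B's payoffs gives −3q + 6 = 4q + 3 ⇒ q = 3/7.

33/7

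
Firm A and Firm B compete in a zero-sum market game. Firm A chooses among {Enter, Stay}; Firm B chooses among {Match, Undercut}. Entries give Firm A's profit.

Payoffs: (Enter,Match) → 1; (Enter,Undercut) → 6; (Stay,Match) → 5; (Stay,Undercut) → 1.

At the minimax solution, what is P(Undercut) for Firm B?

Row minima: Enter → 1, Stay → 1; maximin = 1.
Column maxima: Match → 5, Undercut → 6; minimax = 5.
1 ≠ 5, so there is no saddle point; optimal play is mixed.
Let Firm A play Enter with probability p. Expected payoff against Match: 1p + 5(1−p) = −4p + 5; against Undercut: 6p + 1(1−p) = 5p + 1.
Setting these equal: −4p + 5 = 5p + 1 ⇒ −9p = -4 ⇒ p = 4/9, and the value is (-4)·(4/9) + 5 = 29/9.
For Firm B: with q = P(Match), equating Enter's and Stay's payoffs gives −5q + 6 = 4q + 1 ⇒ q = 5/9.

4/9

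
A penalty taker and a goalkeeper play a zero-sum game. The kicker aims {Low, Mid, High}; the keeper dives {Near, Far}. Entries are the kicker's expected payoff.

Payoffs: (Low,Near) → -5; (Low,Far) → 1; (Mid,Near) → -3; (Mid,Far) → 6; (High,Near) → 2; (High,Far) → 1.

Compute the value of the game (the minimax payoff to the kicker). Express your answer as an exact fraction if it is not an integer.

Row minima: Low → -5, Mid → -3, High → 1; maximin = 1.
Column maxima: Near → 2, Far → 6; minimax = 2.
1 ≠ 2, so there is no saddle point; optimal play is mixed.
Low is strictly dominated by Mid, so the kicker never plays it.
On the remaining 2×2 (Mid, High vs Near, Far):
Let the kicker play Mid with probability p. Expected payoff against Near: (-3)p + 2(1−p) = −5p + 2; against Far: 6p + 1(1−p) = 5p + 1.
Setting these equal: −5p + 2 = 5p + 1 ⇒ −10p = -1 ⇒ p = 1/10, and the value is (-5)·(1/10) + 2 = 3/2.
For the keeper: with q = P(Near), equating Mid's and High's payoffs gives −9q + 6 = q + 1 ⇒ q = 1/2.

3/2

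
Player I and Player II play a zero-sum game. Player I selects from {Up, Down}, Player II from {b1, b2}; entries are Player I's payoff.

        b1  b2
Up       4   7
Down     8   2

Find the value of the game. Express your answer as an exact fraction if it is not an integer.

16/3

Row minima: Up → 4, Down → 2; maximin = 4.
Column maxima: b1 → 8, b2 → 7; minimax = 7.
4 ≠ 7, so there is no saddle point; optimal play is mixed.
Let Player I play Up with probability p. Expected payoff against b1: 4p + 8(1−p) = −4p + 8; against b2: 7p + 2(1−p) = 5p + 2.
Setting these equal: −4p + 8 = 5p + 2 ⇒ −9p = -6 ⇒ p = 2/3, and the value is (-4)·(2/3) + 8 = 16/3.
For Player II: with q = P(b1), equating Up's and Down's payoffs gives −3q + 7 = 6q + 2 ⇒ q = 5/9.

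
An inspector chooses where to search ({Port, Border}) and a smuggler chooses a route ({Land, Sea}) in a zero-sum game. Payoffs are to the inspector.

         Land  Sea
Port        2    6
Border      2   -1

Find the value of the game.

Row minima: Port → 2, Border → -1; maximin = 2.
Column maxima: Land → 2, Sea → 6; minimax = 2.
Since maximin = minimax = 2, there is a saddle point and the value is 2.

2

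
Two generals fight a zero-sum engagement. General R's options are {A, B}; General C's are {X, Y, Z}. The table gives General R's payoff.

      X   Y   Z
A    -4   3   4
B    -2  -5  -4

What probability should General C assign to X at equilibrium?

Row minima: A → -4, B → -5; maximin = -4.
Column maxima: X → -2, Y → 3, Z → 4; minimax = -2.
-4 ≠ -2, so there is no saddle point; optimal play is mixed.
Z is strictly dominated by Y (it gives General R strictly more in every row), so General C never plays it.
On the remaining 2×2 (A, B vs X, Y):
Let General R play A with probability p. Expected payoff against X: (-4)p + (-2)(1−p) = −2p − 2; against Y: 3p + (-5)(1−p) = 8p − 5.
Setting these equal: −2p − 2 = 8p − 5 ⇒ −10p = -3 ⇒ p = 3/10, and the value is (-2)·(3/10) − 2 = -13/5.
For General C: with q = P(X), equating A's and B's payoffs gives −7q + 3 = 3q − 5 ⇒ q = 4/5.

4/5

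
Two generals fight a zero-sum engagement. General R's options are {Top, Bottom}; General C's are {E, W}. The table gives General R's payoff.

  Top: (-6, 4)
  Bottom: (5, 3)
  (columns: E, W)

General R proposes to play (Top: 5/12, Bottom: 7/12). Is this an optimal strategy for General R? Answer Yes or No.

Against E this mix gives (5/12)·(-6) + (7/12)·5 = 5/12.
Against W this mix gives (5/12)·4 + (7/12)·3 = 41/12.
General C will play E, holding General R to 5/12. Shifting weight toward the row that does better against E would raise this floor (the equalizing mix achieves 19/6 against both E and W), so the proposed strategy is not optimal.

No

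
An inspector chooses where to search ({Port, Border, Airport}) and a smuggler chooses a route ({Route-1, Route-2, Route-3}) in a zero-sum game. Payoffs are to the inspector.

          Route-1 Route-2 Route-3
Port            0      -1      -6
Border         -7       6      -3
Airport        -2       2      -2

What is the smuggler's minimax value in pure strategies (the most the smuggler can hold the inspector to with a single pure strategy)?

-2

Column maxima: Route-1 → 0, Route-2 → 6, Route-3 → -2.
The smallest of these is -2.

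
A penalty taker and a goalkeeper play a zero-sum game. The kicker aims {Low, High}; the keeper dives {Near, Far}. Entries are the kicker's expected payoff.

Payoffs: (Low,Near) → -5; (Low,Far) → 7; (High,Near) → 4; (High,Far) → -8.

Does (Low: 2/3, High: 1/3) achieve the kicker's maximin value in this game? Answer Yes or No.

Against Near this mix gives (2/3)·(-5) + (1/3)·4 = -2.
Against Far this mix gives (2/3)·7 + (1/3)·(-8) = 2.
The keeper will play Near, holding the kicker to -2. Shifting weight toward the row that does better against Near would raise this floor (the equalizing mix achieves -1/2 against both Near and Far), so the proposed strategy is not optimal.

No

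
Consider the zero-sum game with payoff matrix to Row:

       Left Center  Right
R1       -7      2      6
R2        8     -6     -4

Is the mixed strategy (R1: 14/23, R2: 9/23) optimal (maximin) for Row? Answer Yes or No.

Yes

Against Left this mix gives (14/23)·(-7) + (9/23)·8 = -26/23.
Against Center this mix gives (14/23)·2 + (9/23)·(-6) = -26/23.
Against Right this mix gives (14/23)·6 + (9/23)·(-4) = 48/23.
All of Column's active replies (Left, Center) yield -26/23, and no column does worse for Row. The mix makes Column indifferent and guarantees -26/23, so it is optimal.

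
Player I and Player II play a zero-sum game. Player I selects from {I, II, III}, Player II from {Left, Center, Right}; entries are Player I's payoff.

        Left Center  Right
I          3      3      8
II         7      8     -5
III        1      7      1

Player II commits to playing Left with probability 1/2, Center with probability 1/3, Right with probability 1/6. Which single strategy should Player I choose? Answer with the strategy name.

Expected payoff of I: (1/2)·3 + (1/3)·3 + (1/6)·8 = 23/6.
Expected payoff of II: (1/2)·7 + (1/3)·8 + (1/6)·(-5) = 16/3.
Expected payoff of III: (1/2)·1 + (1/3)·7 + (1/6)·1 = 3.
The largest is 16/3, so Player I's best response is II.

II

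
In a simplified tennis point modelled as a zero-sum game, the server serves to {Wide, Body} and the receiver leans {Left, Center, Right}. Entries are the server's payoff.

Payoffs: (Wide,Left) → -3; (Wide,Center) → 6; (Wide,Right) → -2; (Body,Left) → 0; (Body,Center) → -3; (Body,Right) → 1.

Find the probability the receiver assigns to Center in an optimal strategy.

Row minima: Wide → -3, Body → -3; maximin = -3.
Column maxima: Left → 0, Center → 6, Right → 1; minimax = 0.
-3 ≠ 0, so there is no saddle point; optimal play is mixed.
Right is strictly dominated by Left (it gives the server strictly more in every row), so the receiver never plays it.
On the remaining 2×2 (Wide, Body vs Left, Center):
Let the server play Wide with probability p. Expected payoff against Left: (-3)p + 0(1−p) = −3p; against Center: 6p + (-3)(1−p) = 9p − 3.
Setting these equal: −3p = 9p − 3 ⇒ −12p = -3 ⇒ p = 1/4, and the value is (-3)·(1/4) = -3/4.
For the receiver: with q = P(Left), equating Wide's and Body's payoffs gives −9q + 6 = 3q − 3 ⇒ q = 3/4.

1/4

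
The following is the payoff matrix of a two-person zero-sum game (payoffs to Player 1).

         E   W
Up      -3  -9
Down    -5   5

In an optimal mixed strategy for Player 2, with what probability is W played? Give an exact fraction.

Row minima: Up → -9, Down → -5; maximin = -5.
Column maxima: E → -3, W → 5; minimax = -3.
-5 ≠ -3, so there is no saddle point; optimal play is mixed.
Let Player 1 play Up with probability p. Expected payoff against E: (-3)p + (-5)(1−p) = 2p − 5; against W: (-9)p + 5(1−p) = −14p + 5.
Setting these equal: 2p − 5 = −14p + 5 ⇒ 16p = 10 ⇒ p = 5/8, and the value is (2)·(5/8) − 5 = -15/4.
For Player 2: with q = P(E), equating Up's and Down's payoffs gives 6q − 9 = −10q + 5 ⇒ q = 7/8.

1/8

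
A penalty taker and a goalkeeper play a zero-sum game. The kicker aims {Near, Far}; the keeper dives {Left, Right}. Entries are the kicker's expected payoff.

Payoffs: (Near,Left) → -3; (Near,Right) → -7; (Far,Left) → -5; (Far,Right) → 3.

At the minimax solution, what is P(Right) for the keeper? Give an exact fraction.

1/6

Row minima: Near → -7, Far → -5; maximin = -5.
Column maxima: Left → -3, Right → 3; minimax = -3.
-5 ≠ -3, so there is no saddle point; optimal play is mixed.
Let the kicker play Near with probability p. Expected payoff against Left: (-3)p + (-5)(1−p) = 2p − 5; against Right: (-7)p + 3(1−p) = −10p + 3.
Setting these equal: 2p − 5 = −10p + 3 ⇒ 12p = 8 ⇒ p = 2/3, and the value is (2)·(2/3) − 5 = -11/3.
For the keeper: with q = P(Left), equating Near's and Far's payoffs gives 4q − 7 = −8q + 3 ⇒ q = 5/6.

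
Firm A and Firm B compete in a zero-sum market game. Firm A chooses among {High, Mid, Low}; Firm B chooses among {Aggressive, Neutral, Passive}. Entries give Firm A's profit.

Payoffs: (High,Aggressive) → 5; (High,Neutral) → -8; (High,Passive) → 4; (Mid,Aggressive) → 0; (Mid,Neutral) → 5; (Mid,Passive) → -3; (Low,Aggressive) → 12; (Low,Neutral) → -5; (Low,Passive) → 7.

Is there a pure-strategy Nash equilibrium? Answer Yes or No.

No

Row minima: High → -8, Mid → -3, Low → -5; maximin = -3.
Column maxima: Aggressive → 12, Neutral → 5, Passive → 7; minimax = 5.
-3 ≠ 5, so no pure-strategy equilibrium exists.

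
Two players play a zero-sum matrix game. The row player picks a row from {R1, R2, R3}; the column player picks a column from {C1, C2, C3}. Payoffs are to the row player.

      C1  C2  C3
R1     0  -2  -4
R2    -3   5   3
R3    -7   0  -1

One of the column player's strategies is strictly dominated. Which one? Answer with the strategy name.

C3 holds the row player's payoff strictly below C2 in every row: -4 < -2, 3 < 5, -1 < 0.
So C2 is strictly dominated for the column player.

C2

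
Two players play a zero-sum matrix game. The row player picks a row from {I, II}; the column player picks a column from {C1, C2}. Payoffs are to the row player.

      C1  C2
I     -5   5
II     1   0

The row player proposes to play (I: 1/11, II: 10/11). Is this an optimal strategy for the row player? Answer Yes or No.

Yes

Against C1 this mix gives (1/11)·(-5) + (10/11)·1 = 5/11.
Against C2 this mix gives (1/11)·5 + (10/11)·0 = 5/11.
All of the column player's active replies (C1, C2) yield 5/11, and no column does worse for the row player. The mix makes the column player indifferent and guarantees 5/11, so it is optimal.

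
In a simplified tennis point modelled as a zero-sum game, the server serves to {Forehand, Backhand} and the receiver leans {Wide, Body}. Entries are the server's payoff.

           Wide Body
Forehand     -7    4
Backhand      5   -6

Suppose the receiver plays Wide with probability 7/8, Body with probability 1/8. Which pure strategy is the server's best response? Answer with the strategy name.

Expected payoff of Forehand: (7/8)·(-7) + (1/8)·4 = -45/8.
Expected payoff of Backhand: (7/8)·5 + (1/8)·(-6) = 29/8.
The largest is 29/8, so the server's best response is Backhand.

Backhand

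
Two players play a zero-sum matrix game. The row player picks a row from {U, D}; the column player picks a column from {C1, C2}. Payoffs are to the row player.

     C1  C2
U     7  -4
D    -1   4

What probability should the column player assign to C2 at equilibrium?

Row minima: U → -4, D → -1; maximin = -1.
Column maxima: C1 → 7, C2 → 4; minimax = 4.
-1 ≠ 4, so there is no saddle point; optimal play is mixed.
Let the row player play U with probability p. Expected payoff against C1: 7p + (-1)(1−p) = 8p − 1; against C2: (-4)p + 4(1−p) = −8p + 4.
Setting these equal: 8p − 1 = −8p + 4 ⇒ 16p = 5 ⇒ p = 5/16, and the value is (8)·(5/16) − 1 = 3/2.
For the column player: with q = P(C1), equating U's and D's payoffs gives 11q − 4 = −5q + 4 ⇒ q = 1/2.

1/2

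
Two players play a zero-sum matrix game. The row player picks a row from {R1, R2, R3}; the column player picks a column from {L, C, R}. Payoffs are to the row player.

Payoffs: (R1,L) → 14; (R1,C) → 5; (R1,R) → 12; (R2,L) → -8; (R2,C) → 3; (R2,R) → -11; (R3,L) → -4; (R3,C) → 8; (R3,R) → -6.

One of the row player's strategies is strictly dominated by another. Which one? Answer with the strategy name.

R2

R1 gives a strictly higher payoff than R2 against every column: 14 > -8, 5 > 3, 12 > -11.
So R2 is strictly dominated and the row player never plays it.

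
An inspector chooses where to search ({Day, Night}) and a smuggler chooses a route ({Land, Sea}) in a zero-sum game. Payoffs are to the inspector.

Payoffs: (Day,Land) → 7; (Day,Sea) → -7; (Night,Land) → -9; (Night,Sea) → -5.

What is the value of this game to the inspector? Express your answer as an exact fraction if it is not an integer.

Row minima: Day → -7, Night → -9; maximin = -7.
Column maxima: Land → 7, Sea → -5; minimax = -5.
-7 ≠ -5, so there is no saddle point; optimal play is mixed.
Let the inspector play Day with probability p. Expected payoff against Land: 7p + (-9)(1−p) = 16p − 9; against Sea: (-7)p + (-5)(1−p) = −2p − 5.
Setting these equal: 16p − 9 = −2p − 5 ⇒ 18p = 4 ⇒ p = 2/9, and the value is (16)·(2/9) − 9 = -49/9.
For the smuggler: with q = P(Land), equating Day's and Night's payoffs gives 14q − 7 = −4q − 5 ⇒ q = 1/9.

-49/9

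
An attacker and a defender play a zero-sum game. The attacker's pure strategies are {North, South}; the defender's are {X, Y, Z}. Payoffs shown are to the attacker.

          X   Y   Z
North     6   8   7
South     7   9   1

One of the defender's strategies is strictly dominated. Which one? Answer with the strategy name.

X holds the attacker's payoff strictly below Y in every row: 6 < 8, 7 < 9.
So Y is strictly dominated for the defender.

Y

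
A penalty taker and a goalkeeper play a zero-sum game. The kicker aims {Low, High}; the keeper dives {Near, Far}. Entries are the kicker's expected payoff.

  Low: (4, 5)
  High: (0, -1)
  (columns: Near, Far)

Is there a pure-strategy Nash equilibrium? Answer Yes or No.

Yes

Row minima: Low → 4, High → -1; maximin = 4.
Column maxima: Near → 4, Far → 5; minimax = 4.
maximin = minimax = 4, so a saddle point exists.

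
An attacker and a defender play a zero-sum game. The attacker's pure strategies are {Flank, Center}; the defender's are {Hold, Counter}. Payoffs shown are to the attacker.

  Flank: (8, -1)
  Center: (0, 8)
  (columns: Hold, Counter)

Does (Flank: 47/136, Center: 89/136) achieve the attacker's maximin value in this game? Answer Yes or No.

Against Hold this mix gives (47/136)·8 + (89/136)·0 = 47/17.
Against Counter this mix gives (47/136)·(-1) + (89/136)·8 = 665/136.
The defender will play Hold, holding the attacker to 47/17. Shifting weight toward the row that does better against Hold would raise this floor (the equalizing mix achieves 64/17 against both Hold and Counter), so the proposed strategy is not optimal.

No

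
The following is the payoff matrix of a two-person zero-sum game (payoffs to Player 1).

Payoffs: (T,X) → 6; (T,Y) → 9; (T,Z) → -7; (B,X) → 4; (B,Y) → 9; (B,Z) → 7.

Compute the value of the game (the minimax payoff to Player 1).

35/8

Row minima: T → -7, B → 4; maximin = 4.
Column maxima: X → 6, Y → 9, Z → 7; minimax = 6.
4 ≠ 6, so there is no saddle point; optimal play is mixed.
Y is strictly dominated by X (it gives Player 1 strictly more in every row), so Player 2 never plays it.
On the remaining 2×2 (T, B vs X, Z):
Let Player 1 play T with probability p. Expected payoff against X: 6p + 4(1−p) = 2p + 4; against Z: (-7)p + 7(1−p) = −14p + 7.
Setting these equal: 2p + 4 = −14p + 7 ⇒ 16p = 3 ⇒ p = 3/16, and the value is (2)·(3/16) + 4 = 35/8.
For Player 2: with q = P(X), equating T's and B's payoffs gives 13q − 7 = −3q + 7 ⇒ q = 7/8.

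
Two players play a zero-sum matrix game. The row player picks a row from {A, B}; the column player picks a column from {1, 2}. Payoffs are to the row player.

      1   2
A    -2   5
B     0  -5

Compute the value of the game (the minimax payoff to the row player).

-5/6

Row minima: A → -2, B → -5; maximin = -2.
Column maxima: 1 → 0, 2 → 5; minimax = 0.
-2 ≠ 0, so there is no saddle point; optimal play is mixed.
Let the row player play A with probability p. Expected payoff against 1: (-2)p + 0(1−p) = −2p; against 2: 5p + (-5)(1−p) = 10p − 5.
Setting these equal: −2p = 10p − 5 ⇒ −12p = -5 ⇒ p = 5/12, and the value is (-2)·(5/12) = -5/6.
For the column player: with q = P(1), equating A's and B's payoffs gives −7q + 5 = 5q − 5 ⇒ q = 5/6.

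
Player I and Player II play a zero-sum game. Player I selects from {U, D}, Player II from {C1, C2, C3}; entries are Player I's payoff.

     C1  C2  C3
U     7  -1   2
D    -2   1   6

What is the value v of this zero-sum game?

Row minima: U → -1, D → -2; maximin = -1.
Column maxima: C1 → 7, C2 → 1, C3 → 6; minimax = 1.
-1 ≠ 1, so there is no saddle point; optimal play is mixed.
C3 is strictly dominated by C2 (it gives Player I strictly more in every row), so Player II never plays it.
On the remaining 2×2 (U, D vs C1, C2):
Let Player I play U with probability p. Expected payoff against C1: 7p + (-2)(1−p) = 9p − 2; against C2: (-1)p + 1(1−p) = −2p + 1.
Setting these equal: 9p − 2 = −2p + 1 ⇒ 11p = 3 ⇒ p = 3/11, and the value is (9)·(3/11) − 2 = 5/11.
For Player II: with q = P(C1), equating U's and D's payoffs gives 8q − 1 = −3q + 1 ⇒ q = 2/11.

5/11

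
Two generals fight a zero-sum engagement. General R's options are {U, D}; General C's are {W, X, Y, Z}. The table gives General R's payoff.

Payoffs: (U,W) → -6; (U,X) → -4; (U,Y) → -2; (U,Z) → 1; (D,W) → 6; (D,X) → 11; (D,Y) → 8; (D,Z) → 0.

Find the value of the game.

Row minima: U → -6, D → 0; maximin = 0.
Column maxima: W → 6, X → 11, Y → 8, Z → 1; minimax = 1.
0 ≠ 1, so there is no saddle point; optimal play is mixed.
X is strictly dominated by W (it gives General R strictly more in every row), so General C never plays it.
Y is strictly dominated by W (it gives General R strictly more in every row), so General C never plays it.
On the remaining 2×2 (U, D vs W, Z):
Let General R play U with probability p. Expected payoff against W: (-6)p + 6(1−p) = −12p + 6; against Z: 1p + 0(1−p) = p.
Setting these equal: −12p + 6 = p ⇒ −13p = -6 ⇒ p = 6/13, and the value is (-12)·(6/13) + 6 = 6/13.
For General C: with q = P(W), equating U's and D's payoffs gives −7q + 1 = 6q ⇒ q = 1/13.

6/13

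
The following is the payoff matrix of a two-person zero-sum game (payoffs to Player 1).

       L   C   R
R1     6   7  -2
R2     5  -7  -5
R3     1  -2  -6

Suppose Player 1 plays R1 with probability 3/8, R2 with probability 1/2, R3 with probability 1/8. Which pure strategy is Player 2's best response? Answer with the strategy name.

R

If Player 2 plays L, Player 1's expected payoff is (3/8)·6 + (1/2)·5 + (1/8)·1 = 39/8.
If Player 2 plays C, Player 1's expected payoff is (3/8)·7 + (1/2)·(-7) + (1/8)·(-2) = -9/8.
If Player 2 plays R, Player 1's expected payoff is (3/8)·(-2) + (1/2)·(-5) + (1/8)·(-6) = -4.
Player 2 minimizes Player 1's payoff; the smallest is -4, so the best response is R.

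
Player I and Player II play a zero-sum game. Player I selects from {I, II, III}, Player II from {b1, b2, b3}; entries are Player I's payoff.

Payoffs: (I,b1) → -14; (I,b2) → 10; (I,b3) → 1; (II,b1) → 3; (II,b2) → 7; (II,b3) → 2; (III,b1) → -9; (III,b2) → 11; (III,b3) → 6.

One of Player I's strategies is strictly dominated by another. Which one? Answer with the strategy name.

I

III gives a strictly higher payoff than I against every column: -9 > -14, 11 > 10, 6 > 1.
So I is strictly dominated and Player I never plays it.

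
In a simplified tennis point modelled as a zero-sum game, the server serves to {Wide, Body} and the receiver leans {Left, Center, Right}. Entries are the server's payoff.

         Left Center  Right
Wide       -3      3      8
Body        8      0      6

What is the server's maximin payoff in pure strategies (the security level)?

Row minima: Wide → -3, Body → 0.
The best of these is 0.

0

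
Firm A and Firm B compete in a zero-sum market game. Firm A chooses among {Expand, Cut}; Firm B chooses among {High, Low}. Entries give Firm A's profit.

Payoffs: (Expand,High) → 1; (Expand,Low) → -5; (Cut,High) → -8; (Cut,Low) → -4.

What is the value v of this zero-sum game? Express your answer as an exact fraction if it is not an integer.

-22/5

Row minima: Expand → -5, Cut → -8; maximin = -5.
Column maxima: High → 1, Low → -4; minimax = -4.
-5 ≠ -4, so there is no saddle point; optimal play is mixed.
Let Firm A play Expand with probability p. Expected payoff against High: 1p + (-8)(1−p) = 9p − 8; against Low: (-5)p + (-4)(1−p) = −p − 4.
Setting these equal: 9p − 8 = −p − 4 ⇒ 10p = 4 ⇒ p = 2/5, and the value is (9)·(2/5) − 8 = -22/5.
For Firm B: with q = P(High), equating Expand's and Cut's payoffs gives 6q − 5 = −4q − 4 ⇒ q = 1/10.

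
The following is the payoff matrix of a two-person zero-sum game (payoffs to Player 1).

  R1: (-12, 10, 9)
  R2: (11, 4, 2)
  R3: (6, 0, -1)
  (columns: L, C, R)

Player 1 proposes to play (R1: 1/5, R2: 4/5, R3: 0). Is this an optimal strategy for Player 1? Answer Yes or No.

Against L this mix gives (1/5)·(-12) + (4/5)·11 = 32/5.
Against C this mix gives (1/5)·10 + (4/5)·4 = 26/5.
Against R this mix gives (1/5)·9 + (4/5)·2 = 17/5.
Player 2 will play R, holding Player 1 to 17/5. Shifting weight toward the row that does better against R would raise this floor (the equalizing mix achieves 41/10 against both R and L), so the proposed strategy is not optimal.

No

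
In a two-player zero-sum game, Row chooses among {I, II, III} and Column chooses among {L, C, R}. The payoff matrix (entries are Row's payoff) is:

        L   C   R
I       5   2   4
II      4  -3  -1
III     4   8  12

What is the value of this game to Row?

32/7

Row minima: I → 2, II → -3, III → 4; maximin = 4.
Column maxima: L → 5, C → 8, R → 12; minimax = 5.
4 ≠ 5, so there is no saddle point; optimal play is mixed.
II is strictly dominated by I, so Row never plays it.
R is strictly dominated by C (it gives Row strictly more in every row), so Column never plays it.
On the remaining 2×2 (I, III vs L, C):
Let Row play I with probability p. Expected payoff against L: 5p + 4(1−p) = p + 4; against C: 2p + 8(1−p) = −6p + 8.
Setting these equal: p + 4 = −6p + 8 ⇒ 7p = 4 ⇒ p = 4/7, and the value is (1)·(4/7) + 4 = 32/7.
For Column: with q = P(L), equating I's and III's payoffs gives 3q + 2 = −4q + 8 ⇒ q = 6/7.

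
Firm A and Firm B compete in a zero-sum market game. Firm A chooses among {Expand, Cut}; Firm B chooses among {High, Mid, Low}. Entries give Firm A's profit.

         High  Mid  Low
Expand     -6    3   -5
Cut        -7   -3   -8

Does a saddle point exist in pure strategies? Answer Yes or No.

Yes

Row minima: Expand → -6, Cut → -8; maximin = -6.
Column maxima: High → -6, Mid → 3, Low → -5; minimax = -6.
maximin = minimax = -6, so a saddle point exists.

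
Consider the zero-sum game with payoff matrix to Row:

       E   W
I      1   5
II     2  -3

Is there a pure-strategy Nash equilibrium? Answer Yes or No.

No

Row minima: I → 1, II → -3; maximin = 1.
Column maxima: E → 2, W → 5; minimax = 2.
1 ≠ 2, so no pure-strategy equilibrium exists.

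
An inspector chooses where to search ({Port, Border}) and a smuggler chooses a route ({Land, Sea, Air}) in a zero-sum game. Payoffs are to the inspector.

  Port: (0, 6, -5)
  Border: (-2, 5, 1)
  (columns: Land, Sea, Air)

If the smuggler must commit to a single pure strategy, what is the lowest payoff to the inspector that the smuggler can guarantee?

Column maxima: Land → 0, Sea → 6, Air → 1.
The smallest of these is 0.

0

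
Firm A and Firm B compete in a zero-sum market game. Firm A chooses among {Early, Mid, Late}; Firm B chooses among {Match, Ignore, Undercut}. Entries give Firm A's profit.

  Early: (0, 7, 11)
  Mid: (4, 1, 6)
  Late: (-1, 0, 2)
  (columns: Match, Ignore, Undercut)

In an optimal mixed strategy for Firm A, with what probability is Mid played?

7/10

Row minima: Early → 0, Mid → 1, Late → -1; maximin = 1.
Column maxima: Match → 4, Ignore → 7, Undercut → 11; minimax = 4.
1 ≠ 4, so there is no saddle point; optimal play is mixed.
Late is strictly dominated by Early, so Firm A never plays it.
Undercut is strictly dominated by Match (it gives Firm A strictly more in every row), so Firm B never plays it.
On the remaining 2×2 (Early, Mid vs Match, Ignore):
Let Firm A play Early with probability p. Expected payoff against Match: 0p + 4(1−p) = −4p + 4; against Ignore: 7p + 1(1−p) = 6p + 1.
Setting these equal: −4p + 4 = 6p + 1 ⇒ −10p = -3 ⇒ p = 3/10, and the value is (-4)·(3/10) + 4 = 14/5.
For Firm B: with q = P(Match), equating Early's and Mid's payoffs gives −7q + 7 = 3q + 1 ⇒ q = 3/5.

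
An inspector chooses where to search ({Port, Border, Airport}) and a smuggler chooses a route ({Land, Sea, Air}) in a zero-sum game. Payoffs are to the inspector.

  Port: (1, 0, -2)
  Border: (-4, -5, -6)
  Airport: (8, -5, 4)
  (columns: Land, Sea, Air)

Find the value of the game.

-10/11

Row minima: Port → -2, Border → -6, Airport → -5; maximin = -2.
Column maxima: Land → 8, Sea → 0, Air → 4; minimax = 0.
-2 ≠ 0, so there is no saddle point; optimal play is mixed.
Border is strictly dominated by Port, so the inspector never plays it.
Land is strictly dominated by Sea (it gives the inspector strictly more in every row), so the smuggler never plays it.
On the remaining 2×2 (Port, Airport vs Sea, Air):
Let the inspector play Port with probability p. Expected payoff against Sea: 0p + (-5)(1−p) = 5p − 5; against Air: (-2)p + 4(1−p) = −6p + 4.
Setting these equal: 5p − 5 = −6p + 4 ⇒ 11p = 9 ⇒ p = 9/11, and the value is (5)·(9/11) − 5 = -10/11.
For the smuggler: with q = P(Sea), equating Port's and Airport's payoffs gives 2q − 2 = −9q + 4 ⇒ q = 6/11.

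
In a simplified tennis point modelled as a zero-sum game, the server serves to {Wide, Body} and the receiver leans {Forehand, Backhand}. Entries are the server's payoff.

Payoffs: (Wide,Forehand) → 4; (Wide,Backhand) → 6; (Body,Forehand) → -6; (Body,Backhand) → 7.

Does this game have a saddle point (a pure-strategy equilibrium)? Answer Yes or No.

Yes

Row minima: Wide → 4, Body → -6; maximin = 4.
Column maxima: Forehand → 4, Backhand → 7; minimax = 4.
maximin = minimax = 4, so a saddle point exists.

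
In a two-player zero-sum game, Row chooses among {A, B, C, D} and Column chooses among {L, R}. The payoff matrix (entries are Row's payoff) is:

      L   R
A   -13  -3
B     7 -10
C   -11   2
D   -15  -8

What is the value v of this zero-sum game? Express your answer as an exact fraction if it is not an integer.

-16/5

Row minima: A → -13, B → -10, C → -11, D → -15; maximin = -10.
Column maxima: L → 7, R → 2; minimax = 2.
-10 ≠ 2, so there is no saddle point; optimal play is mixed.
A is strictly dominated by C, so Row never plays it.
D is strictly dominated by C, so Row never plays it.
On the remaining 2×2 (B, C vs L, R):
Let Row play B with probability p. Expected payoff against L: 7p + (-11)(1−p) = 18p − 11; against R: (-10)p + 2(1−p) = −12p + 2.
Setting these equal: 18p − 11 = −12p + 2 ⇒ 30p = 13 ⇒ p = 13/30, and the value is (18)·(13/30) − 11 = -16/5.
For Column: with q = P(L), equating B's and C's payoffs gives 17q − 10 = −13q + 2 ⇒ q = 2/5.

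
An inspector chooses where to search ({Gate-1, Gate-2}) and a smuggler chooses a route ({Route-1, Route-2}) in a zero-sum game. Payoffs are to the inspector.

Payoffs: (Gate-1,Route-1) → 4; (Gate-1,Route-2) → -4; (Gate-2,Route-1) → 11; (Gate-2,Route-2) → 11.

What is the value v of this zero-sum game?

Row minima: Gate-1 → -4, Gate-2 → 11; maximin = 11.
Column maxima: Route-1 → 11, Route-2 → 11; minimax = 11.
Since maximin = minimax = 11, there is a saddle point and the value is 11.

11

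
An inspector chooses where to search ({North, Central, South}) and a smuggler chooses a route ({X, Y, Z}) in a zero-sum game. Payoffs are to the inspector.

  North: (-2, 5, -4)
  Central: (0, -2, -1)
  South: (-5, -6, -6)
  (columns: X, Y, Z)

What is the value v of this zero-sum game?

-13/10

Row minima: North → -4, Central → -2, South → -6; maximin = -2.
Column maxima: X → 0, Y → 5, Z → -1; minimax = -1.
-2 ≠ -1, so there is no saddle point; optimal play is mixed.
South is strictly dominated by North, so the inspector never plays it.
X is strictly dominated by Z (it gives the inspector strictly more in every row), so the smuggler never plays it.
On the remaining 2×2 (North, Central vs Y, Z):
Let the inspector play North with probability p. Expected payoff against Y: 5p + (-2)(1−p) = 7p − 2; against Z: (-4)p + (-1)(1−p) = −3p − 1.
Setting these equal: 7p − 2 = −3p − 1 ⇒ 10p = 1 ⇒ p = 1/10, and the value is (7)·(1/10) − 2 = -13/10.
For the smuggler: with q = P(Y), equating North's and Central's payoffs gives 9q − 4 = −q − 1 ⇒ q = 3/10.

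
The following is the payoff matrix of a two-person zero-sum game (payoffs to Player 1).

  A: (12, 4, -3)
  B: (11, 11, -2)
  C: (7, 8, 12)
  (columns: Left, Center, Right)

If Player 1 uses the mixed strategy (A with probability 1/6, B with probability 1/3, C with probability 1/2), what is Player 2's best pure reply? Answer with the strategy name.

Right

If Player 2 plays Left, Player 1's expected payoff is (1/6)·12 + (1/3)·11 + (1/2)·7 = 55/6.
If Player 2 plays Center, Player 1's expected payoff is (1/6)·4 + (1/3)·11 + (1/2)·8 = 25/3.
If Player 2 plays Right, Player 1's expected payoff is (1/6)·(-3) + (1/3)·(-2) + (1/2)·12 = 29/6.
Player 2 minimizes Player 1's payoff; the smallest is 29/6, so the best response is Right.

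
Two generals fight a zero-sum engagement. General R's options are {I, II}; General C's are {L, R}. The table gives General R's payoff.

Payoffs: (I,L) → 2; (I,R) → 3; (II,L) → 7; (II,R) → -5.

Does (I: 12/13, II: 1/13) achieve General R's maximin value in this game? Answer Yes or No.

Against L this mix gives (12/13)·2 + (1/13)·7 = 31/13.
Against R this mix gives (12/13)·3 + (1/13)·(-5) = 31/13.
All of General C's active replies (L, R) yield 31/13, and no column does worse for General R. The mix makes General C indifferent and guarantees 31/13, so it is optimal.

Yes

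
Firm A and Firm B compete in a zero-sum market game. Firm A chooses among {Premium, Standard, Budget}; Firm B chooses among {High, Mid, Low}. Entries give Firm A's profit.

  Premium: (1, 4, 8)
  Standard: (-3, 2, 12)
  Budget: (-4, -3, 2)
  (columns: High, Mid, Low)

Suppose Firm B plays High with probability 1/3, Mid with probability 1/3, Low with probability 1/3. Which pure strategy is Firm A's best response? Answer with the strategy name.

Premium

Expected payoff of Premium: (1/3)·1 + (1/3)·4 + (1/3)·8 = 13/3.
Expected payoff of Standard: (1/3)·(-3) + (1/3)·2 + (1/3)·12 = 11/3.
Expected payoff of Budget: (1/3)·(-4) + (1/3)·(-3) + (1/3)·2 = -5/3.
The largest is 13/3, so Firm A's best response is Premium.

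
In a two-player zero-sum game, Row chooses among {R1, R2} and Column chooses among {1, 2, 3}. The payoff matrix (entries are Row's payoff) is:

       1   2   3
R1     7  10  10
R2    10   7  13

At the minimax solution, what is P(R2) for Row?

Row minima: R1 → 7, R2 → 7; maximin = 7.
Column maxima: 1 → 10, 2 → 10, 3 → 13; minimax = 10.
7 ≠ 10, so there is no saddle point; optimal play is mixed.
3 is strictly dominated by 1 (it gives Row strictly more in every row), so Column never plays it.
On the remaining 2×2 (R1, R2 vs 1, 2):
Let Row play R1 with probability p. Expected payoff against 1: 7p + 10(1−p) = −3p + 10; against 2: 10p + 7(1−p) = 3p + 7.
Setting these equal: −3p + 10 = 3p + 7 ⇒ −6p = -3 ⇒ p = 1/2, and the value is (-3)·(1/2) + 10 = 17/2.
For Column: with q = P(1), equating R1's and R2's payoffs gives −3q + 10 = 3q + 7 ⇒ q = 1/2.

1/2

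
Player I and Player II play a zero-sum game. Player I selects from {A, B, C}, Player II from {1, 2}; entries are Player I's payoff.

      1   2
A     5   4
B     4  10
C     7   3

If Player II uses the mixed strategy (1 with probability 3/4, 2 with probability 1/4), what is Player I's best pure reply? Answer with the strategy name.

Expected payoff of A: (3/4)·5 + (1/4)·4 = 19/4.
Expected payoff of B: (3/4)·4 + (1/4)·10 = 11/2.
Expected payoff of C: (3/4)·7 + (1/4)·3 = 6.
The largest is 6, so Player I's best response is C.

C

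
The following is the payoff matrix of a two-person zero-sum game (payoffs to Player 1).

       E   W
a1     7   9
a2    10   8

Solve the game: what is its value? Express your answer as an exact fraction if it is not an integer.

17/2

Row minima: a1 → 7, a2 → 8; maximin = 8.
Column maxima: E → 10, W → 9; minimax = 9.
8 ≠ 9, so there is no saddle point; optimal play is mixed.
Let Player 1 play a1 with probability p. Expected payoff against E: 7p + 10(1−p) = −3p + 10; against W: 9p + 8(1−p) = p + 8.
Setting these equal: −3p + 10 = p + 8 ⇒ −4p = -2 ⇒ p = 1/2, and the value is (-3)·(1/2) + 10 = 17/2.
For Player 2: with q = P(E), equating a1's and a2's payoffs gives −2q + 9 = 2q + 8 ⇒ q = 1/4.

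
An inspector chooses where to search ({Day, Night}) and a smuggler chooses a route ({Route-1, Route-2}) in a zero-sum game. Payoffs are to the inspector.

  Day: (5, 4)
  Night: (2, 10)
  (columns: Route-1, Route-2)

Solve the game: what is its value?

Row minima: Day → 4, Night → 2; maximin = 4.
Column maxima: Route-1 → 5, Route-2 → 10; minimax = 5.
4 ≠ 5, so there is no saddle point; optimal play is mixed.
Let the inspector play Day with probability p. Expected payoff against Route-1: 5p + 2(1−p) = 3p + 2; against Route-2: 4p + 10(1−p) = −6p + 10.
Setting these equal: 3p + 2 = −6p + 10 ⇒ 9p = 8 ⇒ p = 8/9, and the value is (3)·(8/9) + 2 = 14/3.
For the smuggler: with q = P(Route-1), equating Day's and Night's payoffs gives q + 4 = −8q + 10 ⇒ q = 2/3.

14/3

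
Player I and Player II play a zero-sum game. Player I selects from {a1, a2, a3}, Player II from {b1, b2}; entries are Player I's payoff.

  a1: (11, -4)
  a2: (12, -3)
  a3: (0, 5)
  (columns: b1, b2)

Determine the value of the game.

3

Row minima: a1 → -4, a2 → -3, a3 → 0; maximin = 0.
Column maxima: b1 → 12, b2 → 5; minimax = 5.
0 ≠ 5, so there is no saddle point; optimal play is mixed.
a1 is strictly dominated by a2, so Player I never plays it.
On the remaining 2×2 (a2, a3 vs b1, b2):
Let Player I play a2 with probability p. Expected payoff against b1: 12p + 0(1−p) = 12p; against b2: (-3)p + 5(1−p) = −8p + 5.
Setting these equal: 12p = −8p + 5 ⇒ 20p = 5 ⇒ p = 1/4, and the value is (12)·(1/4) = 3.
For Player II: with q = P(b1), equating a2's and a3's payoffs gives 15q − 3 = −5q + 5 ⇒ q = 2/5.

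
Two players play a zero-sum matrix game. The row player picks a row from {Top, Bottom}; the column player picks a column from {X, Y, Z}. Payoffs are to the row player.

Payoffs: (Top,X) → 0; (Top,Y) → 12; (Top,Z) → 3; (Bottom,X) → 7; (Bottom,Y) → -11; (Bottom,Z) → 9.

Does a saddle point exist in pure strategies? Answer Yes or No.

No

Row minima: Top → 0, Bottom → -11; maximin = 0.
Column maxima: X → 7, Y → 12, Z → 9; minimax = 7.
0 ≠ 7, so no pure-strategy equilibrium exists.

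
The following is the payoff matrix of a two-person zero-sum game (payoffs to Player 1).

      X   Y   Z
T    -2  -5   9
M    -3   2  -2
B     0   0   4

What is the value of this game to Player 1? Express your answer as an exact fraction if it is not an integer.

Row minima: T → -5, M → -3, B → 0; maximin = 0.
Column maxima: X → 0, Y → 2, Z → 9; minimax = 0.
Since maximin = minimax = 0, there is a saddle point and the value is 0.

0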